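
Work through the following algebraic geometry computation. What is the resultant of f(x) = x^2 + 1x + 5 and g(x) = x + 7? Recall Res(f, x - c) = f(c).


For Res(f, x - c), we evaluate f at x = c.
f(-7) = (-7)^2 + 1*(-7) + 5
= 49 - 7 + 5
= 42 + 5 = 47
Res(f, g) = 47

47


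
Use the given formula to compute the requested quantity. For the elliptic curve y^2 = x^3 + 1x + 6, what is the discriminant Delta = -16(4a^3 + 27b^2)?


Compute each component:
4a^3 = 4*1^3 = 4*1 = 4
27b^2 = 27*6^2 = 27*36 = 972
4a^3 + 27b^2 = 4 + 972 = 976
Delta = -16*976 = -15616

-15616


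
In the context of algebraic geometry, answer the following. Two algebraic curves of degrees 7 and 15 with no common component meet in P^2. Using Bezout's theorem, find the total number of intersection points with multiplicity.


Bezout's theorem states the intersection count equals the product of degrees.
Intersection count = 7 * 15 = 105

105


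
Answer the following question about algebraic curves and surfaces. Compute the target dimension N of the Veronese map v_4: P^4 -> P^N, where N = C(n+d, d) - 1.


The Veronese embedding v_d: P^n -> P^N maps each point to all
degree-d monomials in n+1 homogeneous coordinates.
N = C(n+d, d) - 1
N = C(4+4, 4) - 1
N = C(8, 4) - 1
C(8, 4) = 70
N = 70 - 1 = 69

69


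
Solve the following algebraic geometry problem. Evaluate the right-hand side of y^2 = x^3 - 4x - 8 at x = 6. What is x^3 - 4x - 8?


Compute x^3 - 4x - 8 at x = 6:
x^3 = 6^3 = 216
(-4)*x = (-4)*6 = -24
Sum: 216 - 24 - 8 = 184

184


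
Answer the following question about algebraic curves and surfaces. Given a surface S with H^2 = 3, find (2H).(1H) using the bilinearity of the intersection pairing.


Using bilinearity of the intersection pairing on a surface S:
(aH).(bH) = ab * (H.H)
We have H^2 = 3.
D.E = (2H).(1H) = 2*1*3
= 2*3
= 6

6


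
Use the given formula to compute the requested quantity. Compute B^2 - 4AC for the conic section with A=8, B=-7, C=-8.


The discriminant of a conic Ax^2 + Bxy + Cy^2 + ... = 0 is B^2 - 4AC.
B^2 = (-7)^2 = 49
4AC = 4*8*(-8) = -256
Discriminant = 49 + 256 = 305

305


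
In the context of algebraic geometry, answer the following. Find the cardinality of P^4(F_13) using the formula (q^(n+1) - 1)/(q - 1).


P^4(F_13) has (q^(n+1) - 1)/(q - 1) points.
= 13^4 + 13^3 + 13^2 + 13^1 + 13^0
= 28561 + 2197 + 169 + 13 + 1
= 30941

30941


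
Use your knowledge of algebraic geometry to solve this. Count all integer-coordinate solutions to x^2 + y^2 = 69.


Systematically check integer values of x where x^2 <= 69.
For each valid x, check if 69 - x^2 is a perfect square.
Total integer solutions found: 0

0


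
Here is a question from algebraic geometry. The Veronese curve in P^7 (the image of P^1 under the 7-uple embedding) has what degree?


The rational normal curve in P^7 is the image of P^1 under the 7-uple Veronese.
A general hyperplane in P^7 pulls back to a degree-7 form on P^1, which has 7 zeros,
so the curve meets a general hyperplane in 7 points. Degree = 7.

7


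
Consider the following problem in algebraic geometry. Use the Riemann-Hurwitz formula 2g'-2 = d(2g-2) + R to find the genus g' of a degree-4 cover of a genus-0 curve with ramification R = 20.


Riemann-Hurwitz formula: 2g' - 2 = d(2g - 2) + R
Given: d = 4, g = 0, R = 20
2g' - 2 = 4*(2*0 - 2) + 20
2g' - 2 = 4*(-2) + 20
2g' - 2 = -8 + 20 = 12
2g' = 14
g' = 7

7


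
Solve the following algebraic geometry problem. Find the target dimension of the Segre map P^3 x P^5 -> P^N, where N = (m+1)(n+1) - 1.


The Segre embedding maps P^m x P^n into P^N via
all products of coordinates from each factor.
N = (m+1)(n+1) - 1
N = (3+1)(5+1) - 1
N = 4*6 - 1
N = 24 - 1 = 23

23


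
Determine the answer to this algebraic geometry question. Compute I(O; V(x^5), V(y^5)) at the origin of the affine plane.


The intersection multiplicity of V(x^a) and V(y^b) at the origin is:
I(O; V(x^5), V(y^5)) = dim_k(k[x,y]/(x^5, y^5))
A basis for k[x,y]/(x^5, y^5) is the set of monomials x^i * y^j
where 0 <= i < 5 and 0 <= j < 5.
The number of such monomials is 5 * 5 = 25

25


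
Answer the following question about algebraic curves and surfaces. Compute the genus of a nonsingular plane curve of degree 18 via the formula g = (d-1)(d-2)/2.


Using the genus formula for smooth plane curves:
g = (d-1)(d-2)/2
g = (18-1)(18-2)/2
g = 17*16/2
g = 272/2 = 136

136


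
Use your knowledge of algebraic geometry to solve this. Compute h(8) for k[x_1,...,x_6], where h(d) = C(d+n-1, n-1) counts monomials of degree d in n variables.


The Hilbert function for the polynomial ring in 6 variables is:
h(d) = C(d+n-1, n-1)
h(8) = C(8+6-1, 6-1) = C(13, 5)
= 13! / (5! * 8!)
= 1287

1287


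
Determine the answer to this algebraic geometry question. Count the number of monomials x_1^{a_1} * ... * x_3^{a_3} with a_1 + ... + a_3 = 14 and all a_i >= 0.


The number of degree-14 monomials in 3 variables is C(d+n-1, n-1).
= C(14+3-1, 3-1) = C(16, 2)
= 120

120


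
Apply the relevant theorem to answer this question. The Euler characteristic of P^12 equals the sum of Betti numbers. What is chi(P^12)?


The complex projective space P^12 has one cell in each even real dimension 0, 2, ..., 24.
The cohomology groups are H^{2k}(P^12) = Z for k = 0,...,12, and 0 otherwise.
Euler characteristic = sum of Betti numbers = 1 per even-dimensional cohomology group.
chi(P^12) = 12 + 1 = 13

13


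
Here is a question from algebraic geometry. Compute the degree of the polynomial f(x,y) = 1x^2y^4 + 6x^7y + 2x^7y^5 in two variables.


Examine each term for its total degree (sum of exponents).
  Term '1x^2y^4' has total degree 2+4 = 6.
  Term '6x^7y' has total degree 7+1 = 8.
  Term '2x^7y^5' has total degree 7+5 = 12.
The maximum total degree among all terms is 12.

12


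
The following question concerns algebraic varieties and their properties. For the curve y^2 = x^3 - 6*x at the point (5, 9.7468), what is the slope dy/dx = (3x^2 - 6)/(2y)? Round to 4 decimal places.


Using implicit differentiation of y^2 = x^3 - 6*x:
2y * dy/dx = 3x^2 - 6
dy/dx = (3x^2 - 6)/(2y)
Numerator: 3*5^2 - 6 = 69
Denominator: 2*9.7468 = 19.4936
dy/dx = 69/19.4936 = 3.5396

3.5396


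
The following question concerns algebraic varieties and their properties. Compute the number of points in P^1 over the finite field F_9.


P^1(F_9) has (q^(n+1) - 1)/(q - 1) points.
= 9^1 + 9^0
= 9 + 1
= 10

10


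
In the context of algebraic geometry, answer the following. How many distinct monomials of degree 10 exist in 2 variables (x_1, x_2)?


The number of degree-10 monomials in 2 variables is C(d+n-1, n-1).
= C(10+2-1, 2-1) = C(11, 1)
= 11

11


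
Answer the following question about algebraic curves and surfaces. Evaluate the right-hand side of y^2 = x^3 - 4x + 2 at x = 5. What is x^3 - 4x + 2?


Compute x^3 - 4x + 2 at x = 5:
x^3 = 5^3 = 125
(-4)*x = (-4)*5 = -20
Sum: 125 - 20 + 2 = 107

107


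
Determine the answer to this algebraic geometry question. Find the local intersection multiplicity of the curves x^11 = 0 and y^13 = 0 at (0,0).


The intersection multiplicity of V(x^a) and V(y^b) at the origin is:
I(O; V(x^11), V(y^13)) = dim_k(k[x,y]/(x^11, y^13))
A basis for k[x,y]/(x^11, y^13) is the set of monomials x^i * y^j
where 0 <= i < 11 and 0 <= j < 13.
The number of such monomials is 11 * 13 = 143

143


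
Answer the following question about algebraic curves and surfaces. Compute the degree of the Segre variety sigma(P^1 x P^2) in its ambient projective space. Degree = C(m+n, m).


The degree of the Segre variety P^1 x P^2 is C(m+n, m).
= C(3, 1)
= 3

3


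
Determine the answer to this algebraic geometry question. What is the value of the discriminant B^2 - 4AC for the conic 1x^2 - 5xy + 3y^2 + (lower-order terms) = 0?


The discriminant of a conic Ax^2 + Bxy + Cy^2 + ... = 0 is B^2 - 4AC.
B^2 = (-5)^2 = 25
4AC = 4*1*3 = 12
Discriminant = 25 - 12 = 13

13


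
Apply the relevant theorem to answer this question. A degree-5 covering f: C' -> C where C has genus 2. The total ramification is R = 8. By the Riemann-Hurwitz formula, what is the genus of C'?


Riemann-Hurwitz formula: 2g' - 2 = d(2g - 2) + R
Given: d = 5, g = 2, R = 8
2g' - 2 = 5*(2*2 - 2) + 8
2g' - 2 = 5*2 + 8
2g' - 2 = 10 + 8 = 18
2g' = 20
g' = 10

10


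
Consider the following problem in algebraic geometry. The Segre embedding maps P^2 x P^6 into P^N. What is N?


The Segre embedding maps P^m x P^n into P^N via
all products of coordinates from each factor.
N = (m+1)(n+1) - 1
N = (2+1)(6+1) - 1
N = 3*7 - 1
N = 21 - 1 = 20

20


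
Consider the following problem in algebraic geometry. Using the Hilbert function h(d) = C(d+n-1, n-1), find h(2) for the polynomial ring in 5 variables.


The Hilbert function for the polynomial ring in 5 variables is:
h(d) = C(d+n-1, n-1)
h(2) = C(2+5-1, 5-1) = C(6, 4)
= 6! / (4! * 2!)
= 15

15


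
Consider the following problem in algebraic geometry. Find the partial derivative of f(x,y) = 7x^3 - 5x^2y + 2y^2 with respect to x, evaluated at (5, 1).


df/dx = 3*7*x^2 + 2*(-5)*x^1*y
At (5,1): 3*7*5^2 + 2*(-5)*5^1*1
= 525 - 50
= 475

475


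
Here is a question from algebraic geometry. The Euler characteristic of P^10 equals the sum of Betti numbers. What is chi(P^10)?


The complex projective space P^10 has one cell in each even real dimension 0, 2, ..., 20.
The cohomology groups are H^{2k}(P^10) = Z for k = 0,...,10, and 0 otherwise.
Euler characteristic = sum of Betti numbers = 1 per even-dimensional cohomology group.
chi(P^10) = 10 + 1 = 11

11


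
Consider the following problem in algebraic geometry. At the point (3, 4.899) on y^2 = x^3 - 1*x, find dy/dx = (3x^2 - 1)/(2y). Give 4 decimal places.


Using implicit differentiation of y^2 = x^3 - 1*x:
2y * dy/dx = 3x^2 - 1
dy/dx = (3x^2 - 1)/(2y)
Numerator: 3*3^2 - 1 = 26
Denominator: 2*4.899 = 9.798
dy/dx = 26/9.798 = 2.6536

2.6536


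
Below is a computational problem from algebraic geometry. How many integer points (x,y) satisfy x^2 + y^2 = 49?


Systematically check integer values of x where x^2 <= 49.
For each valid x, check if 49 - x^2 is a perfect square.
x=0: 49 - 0 = 49, sqrt = 7 (valid)
x=7: 49 - 49 = 0, sqrt = 0 (valid)
Total integer solutions found: 4

4


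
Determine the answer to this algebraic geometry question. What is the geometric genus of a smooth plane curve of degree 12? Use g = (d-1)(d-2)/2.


Using the genus formula for smooth plane curves:
g = (d-1)(d-2)/2
g = (12-1)(12-2)/2
g = 11*10/2
g = 110/2 = 55

55


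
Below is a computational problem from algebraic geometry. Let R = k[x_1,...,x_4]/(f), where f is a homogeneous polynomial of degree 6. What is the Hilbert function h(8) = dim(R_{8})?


For R = k[x_1,...,x_n]/(f) with f homogeneous of degree e:
The Hilbert series is (1 - t^e)/(1 - t)^n.
So h(d) = C(d+n-1, n-1) - C(d-e+n-1, n-1) for d >= e.
With n=4, e=6, d=8:
C(8+4-1, 4-1) = C(11, 3) = 165
C(8-6+4-1, 4-1) = C(5, 3) = 10
h(8) = 165 - 10 = 155

155


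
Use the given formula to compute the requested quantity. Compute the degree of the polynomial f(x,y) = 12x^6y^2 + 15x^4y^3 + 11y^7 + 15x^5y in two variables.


Examine each term for its total degree (sum of exponents).
  Term '12x^6y^2' has total degree 6+2 = 8.
  Term '15x^4y^3' has total degree 4+3 = 7.
  Term '11y^7' has total degree 0+7 = 7.
  Term '15x^5y' has total degree 5+1 = 6.
The maximum total degree among all terms is 8.

8


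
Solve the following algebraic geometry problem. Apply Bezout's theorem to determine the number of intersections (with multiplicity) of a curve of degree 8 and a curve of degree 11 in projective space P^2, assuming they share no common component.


Bezout's theorem states the intersection count equals the product of degrees.
Intersection count = 8 * 11 = 88

88


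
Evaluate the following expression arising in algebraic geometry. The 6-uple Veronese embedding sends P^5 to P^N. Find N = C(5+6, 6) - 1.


The Veronese embedding v_d: P^n -> P^N maps each point to all
degree-d monomials in n+1 homogeneous coordinates.
N = C(n+d, d) - 1
N = C(5+6, 6) - 1
N = C(11, 6) - 1
C(11, 6) = 462
N = 462 - 1 = 461

461


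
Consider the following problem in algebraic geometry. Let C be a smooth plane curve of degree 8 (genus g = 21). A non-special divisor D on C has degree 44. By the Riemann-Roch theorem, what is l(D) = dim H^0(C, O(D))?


First, compute the genus of a smooth plane curve of degree 8:
g = (d-1)(d-2)/2 = (8-1)(8-2)/2 = 21
For a non-special divisor D (i.e., h^1(D) = 0), Riemann-Roch gives:
l(D) = deg(D) - g + 1
Since deg(D) = 44 >= 2g - 1 = 41, D is non-special.
l(D) = 44 - 21 + 1 = 24

24


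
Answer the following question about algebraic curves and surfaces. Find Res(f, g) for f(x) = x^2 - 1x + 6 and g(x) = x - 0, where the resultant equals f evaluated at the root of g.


For Res(f, x - c), we evaluate f at x = c.
f(0) = 0^2 - 1*0 + 6
= 0 + 0 + 6
= 0 + 6 = 6
Res(f, g) = 6

6


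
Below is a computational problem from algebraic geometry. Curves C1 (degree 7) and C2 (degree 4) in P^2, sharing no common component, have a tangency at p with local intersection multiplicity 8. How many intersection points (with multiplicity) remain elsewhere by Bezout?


By Bezout's theorem, the total intersection number is d1 * d2.
Total = 7 * 4 = 28
Intersection multiplicity at p = 8
Remaining intersections = 28 - 8 = 20

20


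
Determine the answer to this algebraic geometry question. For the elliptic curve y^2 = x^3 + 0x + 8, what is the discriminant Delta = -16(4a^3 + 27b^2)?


Compute each component:
4a^3 = 4*0^3 = 4*0 = 0
27b^2 = 27*8^2 = 27*64 = 1728
4a^3 + 27b^2 = 0 + 1728 = 1728
Delta = -16*1728 = -27648

-27648


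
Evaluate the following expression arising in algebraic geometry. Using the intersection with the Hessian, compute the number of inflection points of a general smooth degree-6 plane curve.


For a general smooth plane curve C of degree d, the inflection points are
the intersection of C with its Hessian curve, which has degree 3(d-2).
By Bezout, the total intersection number is d * 3(d-2) = 6 * 12 = 72.
For a general curve every flex is ordinary, so each contributes
multiplicity 1 to C·Hess(C), and the number of distinct inflection
points is 3d(d-2).
Inflection points = 3*6*(6-2) = 3*6*4 = 72

72


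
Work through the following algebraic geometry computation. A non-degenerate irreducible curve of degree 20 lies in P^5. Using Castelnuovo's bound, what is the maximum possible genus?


Castelnuovo's bound: write d - 1 = m(r-1) + epsilon with 0 <= epsilon < r-1.
d - 1 = 20 - 1 = 19
r - 1 = 5 - 1 = 4
19 = 4*4 + 3, so m = 4, epsilon = 3
pi(d, r) = m(m-1)(r-1)/2 + m*epsilon
= 4*3*4/2 + 4*3
= 48/2 + 12
= 24 + 12 = 36

36


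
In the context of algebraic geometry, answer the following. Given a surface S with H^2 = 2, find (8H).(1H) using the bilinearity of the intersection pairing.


Using bilinearity of the intersection pairing on a surface S:
(aH).(bH) = ab * (H.H)
We have H^2 = 2.
D.E = (8H).(1H) = 8*1*2
= 8*2
= 16

16


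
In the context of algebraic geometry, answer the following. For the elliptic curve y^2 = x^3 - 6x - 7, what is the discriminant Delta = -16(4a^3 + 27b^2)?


Compute each component:
4a^3 = 4*(-6)^3 = 4*(-216) = -864
27b^2 = 27*(-7)^2 = 27*49 = 1323
4a^3 + 27b^2 = -864 + 1323 = 459
Delta = -16*459 = -7344

-7344


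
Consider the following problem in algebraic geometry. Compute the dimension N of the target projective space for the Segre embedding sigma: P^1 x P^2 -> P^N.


The Segre embedding maps P^m x P^n into P^N via
all products of coordinates from each factor.
N = (m+1)(n+1) - 1
N = (1+1)(2+1) - 1
N = 2*3 - 1
N = 6 - 1 = 5

5


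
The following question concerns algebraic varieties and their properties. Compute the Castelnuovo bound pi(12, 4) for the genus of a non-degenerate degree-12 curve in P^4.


Castelnuovo's bound: write d - 1 = m(r-1) + epsilon with 0 <= epsilon < r-1.
d - 1 = 12 - 1 = 11
r - 1 = 4 - 1 = 3
11 = 3*3 + 2, so m = 3, epsilon = 2
pi(d, r) = m(m-1)(r-1)/2 + m*epsilon
= 3*2*3/2 + 3*2
= 18/2 + 6
= 9 + 6 = 15

15


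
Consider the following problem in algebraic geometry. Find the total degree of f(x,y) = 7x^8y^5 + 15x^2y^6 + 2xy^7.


Examine each term for its total degree (sum of exponents).
  Term '7x^8y^5' has total degree 8+5 = 13.
  Term '15x^2y^6' has total degree 2+6 = 8.
  Term '2xy^7' has total degree 1+7 = 8.
The maximum total degree among all terms is 13.

13


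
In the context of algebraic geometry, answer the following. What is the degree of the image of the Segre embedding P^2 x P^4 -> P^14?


The degree of the Segre variety P^2 x P^4 is C(m+n, m).
= C(6, 2)
= 15

15


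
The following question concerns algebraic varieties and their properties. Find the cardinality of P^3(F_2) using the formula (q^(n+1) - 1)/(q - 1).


P^3(F_2) has (q^(n+1) - 1)/(q - 1) points.
= 2^3 + 2^2 + 2^1 + 2^0
= 8 + 4 + 2 + 1
= 15

15


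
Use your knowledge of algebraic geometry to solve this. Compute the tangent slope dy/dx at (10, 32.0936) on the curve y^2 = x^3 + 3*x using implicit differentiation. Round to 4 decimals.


Using implicit differentiation of y^2 = x^3 + 3*x:
2y * dy/dx = 3x^2 + 3
dy/dx = (3x^2 + 3)/(2y)
Numerator: 3*10^2 + 3 = 303
Denominator: 2*32.0936 = 64.1872
dy/dx = 303/64.1872 = 4.7206

4.7206


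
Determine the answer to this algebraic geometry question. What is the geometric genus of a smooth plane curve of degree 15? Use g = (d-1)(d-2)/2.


Using the genus formula for smooth plane curves:
g = (d-1)(d-2)/2
g = (15-1)(15-2)/2
g = 14*13/2
g = 182/2 = 91

91


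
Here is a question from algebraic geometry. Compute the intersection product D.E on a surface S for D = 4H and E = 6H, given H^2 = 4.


Using bilinearity of the intersection pairing on a surface S:
(aH).(bH) = ab * (H.H)
We have H^2 = 4.
D.E = (4H).(6H) = 4*6*4
= 24*4
= 96

96


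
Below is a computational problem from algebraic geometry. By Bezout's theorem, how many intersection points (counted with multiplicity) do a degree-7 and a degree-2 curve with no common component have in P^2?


Bezout's theorem states the intersection count equals the product of degrees.
Intersection count = 7 * 2 = 14

14


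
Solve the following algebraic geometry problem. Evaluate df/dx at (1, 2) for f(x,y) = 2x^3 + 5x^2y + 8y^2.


df/dx = 3*2*x^2 + 2*5*x^1*y
At (1,2): 3*2*1^2 + 2*5*1^1*2
= 6 + 20
= 26

26


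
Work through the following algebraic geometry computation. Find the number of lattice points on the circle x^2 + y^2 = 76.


Systematically check integer values of x where x^2 <= 76.
For each valid x, check if 76 - x^2 is a perfect square.
Total integer solutions found: 0

0


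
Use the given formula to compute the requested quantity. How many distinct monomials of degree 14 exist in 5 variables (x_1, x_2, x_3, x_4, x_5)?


The number of degree-14 monomials in 5 variables is C(d+n-1, n-1).
= C(14+5-1, 5-1) = C(18, 4)
= 3060

3060


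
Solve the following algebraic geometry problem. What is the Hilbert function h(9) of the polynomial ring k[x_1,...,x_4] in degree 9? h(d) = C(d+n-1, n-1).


The Hilbert function for the polynomial ring in 4 variables is:
h(d) = C(d+n-1, n-1)
h(9) = C(9+4-1, 4-1) = C(12, 3)
= 12! / (3! * 9!)
= 220

220


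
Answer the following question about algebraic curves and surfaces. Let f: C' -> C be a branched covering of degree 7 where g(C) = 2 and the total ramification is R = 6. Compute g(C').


Riemann-Hurwitz formula: 2g' - 2 = d(2g - 2) + R
Given: d = 7, g = 2, R = 6
2g' - 2 = 7*(2*2 - 2) + 6
2g' - 2 = 7*2 + 6
2g' - 2 = 14 + 6 = 20
2g' = 22
g' = 11

11


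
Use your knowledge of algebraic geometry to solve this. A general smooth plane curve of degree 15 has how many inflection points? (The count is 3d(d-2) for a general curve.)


For a general smooth plane curve C of degree d, the inflection points are
the intersection of C with its Hessian curve, which has degree 3(d-2).
By Bezout, the total intersection number is d * 3(d-2) = 15 * 39 = 585.
For a general curve every flex is ordinary, so each contributes
multiplicity 1 to C·Hess(C), and the number of distinct inflection
points is 3d(d-2).
Inflection points = 3*15*(15-2) = 3*15*13 = 585

585


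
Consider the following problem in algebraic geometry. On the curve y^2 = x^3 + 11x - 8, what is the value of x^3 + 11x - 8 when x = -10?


Compute x^3 + 11x - 8 at x = -10:
x^3 = (-10)^3 = -1000
11*x = 11*(-10) = -110
Sum: -1000 - 110 - 8 = -1118

-1118


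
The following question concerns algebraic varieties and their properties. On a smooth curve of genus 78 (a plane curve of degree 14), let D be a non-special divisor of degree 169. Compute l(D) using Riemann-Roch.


First, compute the genus of a smooth plane curve of degree 14:
g = (d-1)(d-2)/2 = (14-1)(14-2)/2 = 78
For a non-special divisor D (i.e., h^1(D) = 0), Riemann-Roch gives:
l(D) = deg(D) - g + 1
Since deg(D) = 169 >= 2g - 1 = 155, D is non-special.
l(D) = 169 - 78 + 1 = 92

92


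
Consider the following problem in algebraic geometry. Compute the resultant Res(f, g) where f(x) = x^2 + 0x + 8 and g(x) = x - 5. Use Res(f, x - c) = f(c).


For Res(f, x - c), we evaluate f at x = c.
f(5) = 5^2 + 0*5 + 8
= 25 + 0 + 8
= 25 + 8 = 33
Res(f, g) = 33

33


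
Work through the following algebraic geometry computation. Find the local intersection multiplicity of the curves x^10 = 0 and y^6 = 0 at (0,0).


The intersection multiplicity of V(x^a) and V(y^b) at the origin is:
I(O; V(x^10), V(y^6)) = dim_k(k[x,y]/(x^10, y^6))
A basis for k[x,y]/(x^10, y^6) is the set of monomials x^i * y^j
where 0 <= i < 10 and 0 <= j < 6.
The number of such monomials is 10 * 6 = 60

60


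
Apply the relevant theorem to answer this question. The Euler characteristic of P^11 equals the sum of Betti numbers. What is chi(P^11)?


The complex projective space P^11 has one cell in each even real dimension 0, 2, ..., 22.
The cohomology groups are H^{2k}(P^11) = Z for k = 0,...,11, and 0 otherwise.
Euler characteristic = sum of Betti numbers = 1 per even-dimensional cohomology group.
chi(P^11) = 11 + 1 = 12

12


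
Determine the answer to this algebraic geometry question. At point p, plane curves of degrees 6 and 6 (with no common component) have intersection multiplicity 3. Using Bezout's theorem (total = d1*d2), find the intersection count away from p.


By Bezout's theorem, the total intersection number is d1 * d2.
Total = 6 * 6 = 36
Intersection multiplicity at p = 3
Remaining intersections = 36 - 3 = 33

33


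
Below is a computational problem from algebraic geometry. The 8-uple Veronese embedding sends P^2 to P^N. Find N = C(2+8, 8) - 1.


The Veronese embedding v_d: P^n -> P^N maps each point to all
degree-d monomials in n+1 homogeneous coordinates.
N = C(n+d, d) - 1
N = C(2+8, 8) - 1
N = C(10, 8) - 1
C(10, 8) = 45
N = 45 - 1 = 44

44


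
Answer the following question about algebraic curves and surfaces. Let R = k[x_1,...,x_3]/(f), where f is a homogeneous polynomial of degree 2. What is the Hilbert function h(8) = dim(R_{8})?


For R = k[x_1,...,x_n]/(f) with f homogeneous of degree e:
The Hilbert series is (1 - t^e)/(1 - t)^n.
So h(d) = C(d+n-1, n-1) - C(d-e+n-1, n-1) for d >= e.
With n=3, e=2, d=8:
C(8+3-1, 3-1) = C(10, 2) = 45
C(8-2+3-1, 3-1) = C(8, 2) = 28
h(8) = 45 - 28 = 17

17


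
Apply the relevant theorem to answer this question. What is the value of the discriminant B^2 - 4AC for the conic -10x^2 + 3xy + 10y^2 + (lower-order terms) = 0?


The discriminant of a conic Ax^2 + Bxy + Cy^2 + ... = 0 is B^2 - 4AC.
B^2 = 3^2 = 9
4AC = 4*(-10)*10 = -400
Discriminant = 9 + 400 = 409

409


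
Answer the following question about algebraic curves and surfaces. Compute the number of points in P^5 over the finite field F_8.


P^5(F_8) has (q^(n+1) - 1)/(q - 1) points.
= 8^5 + 8^4 + 8^3 + 8^2 + 8^1 + 8^0
= 32768 + 4096 + 512 + 64 + 8 + 1
= 37449

37449


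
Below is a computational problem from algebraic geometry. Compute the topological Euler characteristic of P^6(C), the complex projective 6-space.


The complex projective space P^6 has one cell in each even real dimension 0, 2, ..., 12.
The cohomology groups are H^{2k}(P^6) = Z for k = 0,...,6, and 0 otherwise.
Euler characteristic = sum of Betti numbers = 1 per even-dimensional cohomology group.
chi(P^6) = 6 + 1 = 7

7


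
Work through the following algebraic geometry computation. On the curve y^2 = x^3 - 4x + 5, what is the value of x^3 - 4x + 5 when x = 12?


Compute x^3 - 4x + 5 at x = 12:
x^3 = 12^3 = 1728
(-4)*x = (-4)*12 = -48
Sum: 1728 - 48 + 5 = 1685

1685


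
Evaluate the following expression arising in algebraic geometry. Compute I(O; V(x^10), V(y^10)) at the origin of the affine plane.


The intersection multiplicity of V(x^a) and V(y^b) at the origin is:
I(O; V(x^10), V(y^10)) = dim_k(k[x,y]/(x^10, y^10))
A basis for k[x,y]/(x^10, y^10) is the set of monomials x^i * y^j
where 0 <= i < 10 and 0 <= j < 10.
The number of such monomials is 10 * 10 = 100

100


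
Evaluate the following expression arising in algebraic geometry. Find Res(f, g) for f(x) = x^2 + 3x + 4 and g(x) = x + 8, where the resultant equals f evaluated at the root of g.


For Res(f, x - c), we evaluate f at x = c.
f(-8) = (-8)^2 + 3*(-8) + 4
= 64 - 24 + 4
= 40 + 4 = 44
Res(f, g) = 44

44


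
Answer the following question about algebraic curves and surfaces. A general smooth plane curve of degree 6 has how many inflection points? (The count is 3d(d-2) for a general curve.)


For a general smooth plane curve C of degree d, the inflection points are
the intersection of C with its Hessian curve, which has degree 3(d-2).
By Bezout, the total intersection number is d * 3(d-2) = 6 * 12 = 72.
For a general curve every flex is ordinary, so each contributes
multiplicity 1 to C·Hess(C), and the number of distinct inflection
points is 3d(d-2).
Inflection points = 3*6*(6-2) = 3*6*4 = 72

72


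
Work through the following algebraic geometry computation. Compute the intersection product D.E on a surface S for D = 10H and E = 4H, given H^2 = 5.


Using bilinearity of the intersection pairing on a surface S:
(aH).(bH) = ab * (H.H)
We have H^2 = 5.
D.E = (10H).(4H) = 10*4*5
= 40*5
= 200

200


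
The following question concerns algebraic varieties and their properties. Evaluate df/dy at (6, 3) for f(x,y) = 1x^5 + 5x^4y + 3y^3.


df/dy = 5*x^4 + 3*3*y^2
At (6,3): 5*6^4 + 3*3*3^2
= 6480 + 81
= 6561

6561


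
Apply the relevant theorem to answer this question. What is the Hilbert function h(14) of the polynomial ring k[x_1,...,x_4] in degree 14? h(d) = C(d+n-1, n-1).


The Hilbert function for the polynomial ring in 4 variables is:
h(d) = C(d+n-1, n-1)
h(14) = C(14+4-1, 4-1) = C(17, 3)
= 17! / (3! * 14!)
= 680

680


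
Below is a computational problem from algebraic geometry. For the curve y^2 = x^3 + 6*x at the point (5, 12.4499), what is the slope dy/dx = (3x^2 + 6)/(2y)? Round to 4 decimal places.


Using implicit differentiation of y^2 = x^3 + 6*x:
2y * dy/dx = 3x^2 + 6
dy/dx = (3x^2 + 6)/(2y)
Numerator: 3*5^2 + 6 = 81
Denominator: 2*12.4499 = 24.8998
dy/dx = 81/24.8998 = 3.2530

3.2530


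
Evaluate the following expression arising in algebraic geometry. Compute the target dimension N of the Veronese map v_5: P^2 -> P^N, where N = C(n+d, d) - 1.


The Veronese embedding v_d: P^n -> P^N maps each point to all
degree-d monomials in n+1 homogeneous coordinates.
N = C(n+d, d) - 1
N = C(2+5, 5) - 1
N = C(7, 5) - 1
C(7, 5) = 21
N = 21 - 1 = 20

20


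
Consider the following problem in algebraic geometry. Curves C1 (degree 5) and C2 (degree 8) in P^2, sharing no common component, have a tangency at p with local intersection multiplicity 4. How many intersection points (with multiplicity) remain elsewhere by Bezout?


By Bezout's theorem, the total intersection number is d1 * d2.
Total = 5 * 8 = 40
Intersection multiplicity at p = 4
Remaining intersections = 40 - 4 = 36

36


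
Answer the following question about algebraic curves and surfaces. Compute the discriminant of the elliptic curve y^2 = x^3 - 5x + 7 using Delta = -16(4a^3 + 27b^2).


Compute each component:
4a^3 = 4*(-5)^3 = 4*(-125) = -500
27b^2 = 27*7^2 = 27*49 = 1323
4a^3 + 27b^2 = -500 + 1323 = 823
Delta = -16*823 = -13168

-13168


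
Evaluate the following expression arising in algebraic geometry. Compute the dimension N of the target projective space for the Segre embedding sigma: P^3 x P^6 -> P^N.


The Segre embedding maps P^m x P^n into P^N via
all products of coordinates from each factor.
N = (m+1)(n+1) - 1
N = (3+1)(6+1) - 1
N = 4*7 - 1
N = 28 - 1 = 27

27


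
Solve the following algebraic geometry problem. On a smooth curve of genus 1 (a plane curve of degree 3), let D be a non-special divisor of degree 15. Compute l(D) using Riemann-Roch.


First, compute the genus of a smooth plane curve of degree 3:
g = (d-1)(d-2)/2 = (3-1)(3-2)/2 = 1
For a non-special divisor D (i.e., h^1(D) = 0), Riemann-Roch gives:
l(D) = deg(D) - g + 1
Since deg(D) = 15 >= 2g - 1 = 1, D is non-special.
l(D) = 15 - 1 + 1 = 15

15


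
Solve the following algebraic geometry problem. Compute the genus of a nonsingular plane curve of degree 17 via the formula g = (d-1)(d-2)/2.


Using the genus formula for smooth plane curves:
g = (d-1)(d-2)/2
g = (17-1)(17-2)/2
g = 16*15/2
g = 240/2 = 120

120


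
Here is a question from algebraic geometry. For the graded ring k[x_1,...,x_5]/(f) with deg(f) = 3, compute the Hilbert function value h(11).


For R = k[x_1,...,x_n]/(f) with f homogeneous of degree e:
The Hilbert series is (1 - t^e)/(1 - t)^n.
So h(d) = C(d+n-1, n-1) - C(d-e+n-1, n-1) for d >= e.
With n=5, e=3, d=11:
C(11+5-1, 5-1) = C(15, 4) = 1365
C(11-3+5-1, 5-1) = C(12, 4) = 495
h(11) = 1365 - 495 = 870

870


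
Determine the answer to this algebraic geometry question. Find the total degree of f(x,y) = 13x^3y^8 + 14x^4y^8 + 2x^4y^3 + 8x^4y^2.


Examine each term for its total degree (sum of exponents).
  Term '13x^3y^8' has total degree 3+8 = 11.
  Term '14x^4y^8' has total degree 4+8 = 12.
  Term '2x^4y^3' has total degree 4+3 = 7.
  Term '8x^4y^2' has total degree 4+2 = 6.
The maximum total degree among all terms is 12.

12


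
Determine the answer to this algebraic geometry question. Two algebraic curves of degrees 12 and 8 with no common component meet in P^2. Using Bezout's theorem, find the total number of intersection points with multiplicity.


Bezout's theorem states the intersection count equals the product of degrees.
Intersection count = 12 * 8 = 96

96


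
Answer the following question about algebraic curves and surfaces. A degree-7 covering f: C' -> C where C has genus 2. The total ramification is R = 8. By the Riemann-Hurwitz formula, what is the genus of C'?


Riemann-Hurwitz formula: 2g' - 2 = d(2g - 2) + R
Given: d = 7, g = 2, R = 8
2g' - 2 = 7*(2*2 - 2) + 8
2g' - 2 = 7*2 + 8
2g' - 2 = 14 + 8 = 22
2g' = 24
g' = 12

12


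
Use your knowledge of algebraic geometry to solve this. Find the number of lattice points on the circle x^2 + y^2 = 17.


Systematically check integer values of x where x^2 <= 17.
For each valid x, check if 17 - x^2 is a perfect square.
x=1: 17 - 1 = 16, sqrt = 4 (valid)
x=4: 17 - 16 = 1, sqrt = 1 (valid)
Total integer solutions found: 8

8


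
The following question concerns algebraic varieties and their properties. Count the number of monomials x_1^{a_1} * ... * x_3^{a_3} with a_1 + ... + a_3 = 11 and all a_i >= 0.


The number of degree-11 monomials in 3 variables is C(d+n-1, n-1).
= C(11+3-1, 3-1) = C(13, 2)
= 78

78


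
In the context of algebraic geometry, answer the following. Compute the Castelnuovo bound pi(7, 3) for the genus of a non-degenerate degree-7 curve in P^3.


Castelnuovo's bound: write d - 1 = m(r-1) + epsilon with 0 <= epsilon < r-1.
d - 1 = 7 - 1 = 6
r - 1 = 3 - 1 = 2
6 = 3*2 + 0, so m = 3, epsilon = 0
pi(d, r) = m(m-1)(r-1)/2 + m*epsilon
= 3*2*2/2 + 3*0
= 12/2 + 0
= 6 + 0 = 6

6


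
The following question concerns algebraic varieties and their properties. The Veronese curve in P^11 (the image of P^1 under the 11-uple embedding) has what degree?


The rational normal curve in P^11 is the image of P^1 under the 11-uple Veronese.
A general hyperplane in P^11 pulls back to a degree-11 form on P^1, which has 11 zeros,
so the curve meets a general hyperplane in 11 points. Degree = 11.

11


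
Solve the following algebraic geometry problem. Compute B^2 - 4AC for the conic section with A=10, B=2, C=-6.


The discriminant of a conic Ax^2 + Bxy + Cy^2 + ... = 0 is B^2 - 4AC.
B^2 = 2^2 = 4
4AC = 4*10*(-6) = -240
Discriminant = 4 + 240 = 244

244


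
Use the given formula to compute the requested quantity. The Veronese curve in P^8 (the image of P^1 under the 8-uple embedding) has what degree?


The rational normal curve in P^8 is the image of P^1 under the 8-uple Veronese.
A general hyperplane in P^8 pulls back to a degree-8 form on P^1, which has 8 zeros,
so the curve meets a general hyperplane in 8 points. Degree = 8.

8


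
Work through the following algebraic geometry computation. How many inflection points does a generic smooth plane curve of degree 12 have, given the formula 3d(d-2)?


For a general smooth plane curve C of degree d, the inflection points are
the intersection of C with its Hessian curve, which has degree 3(d-2).
By Bezout, the total intersection number is d * 3(d-2) = 12 * 30 = 360.
For a general curve every flex is ordinary, so each contributes
multiplicity 1 to C·Hess(C), and the number of distinct inflection
points is 3d(d-2).
Inflection points = 3*12*(12-2) = 3*12*10 = 360

360


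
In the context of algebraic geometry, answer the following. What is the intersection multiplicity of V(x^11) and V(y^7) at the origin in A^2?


The intersection multiplicity of V(x^a) and V(y^b) at the origin is:
I(O; V(x^11), V(y^7)) = dim_k(k[x,y]/(x^11, y^7))
A basis for k[x,y]/(x^11, y^7) is the set of monomials x^i * y^j
where 0 <= i < 11 and 0 <= j < 7.
The number of such monomials is 11 * 7 = 77

77


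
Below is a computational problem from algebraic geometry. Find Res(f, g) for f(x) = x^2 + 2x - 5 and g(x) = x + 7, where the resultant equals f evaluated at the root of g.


For Res(f, x - c), we evaluate f at x = c.
f(-7) = (-7)^2 + 2*(-7) - 5
= 49 - 14 - 5
= 35 - 5 = 30
Res(f, g) = 30

30


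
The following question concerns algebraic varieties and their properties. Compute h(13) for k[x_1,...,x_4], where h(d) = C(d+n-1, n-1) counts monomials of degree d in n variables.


The Hilbert function for the polynomial ring in 4 variables is:
h(d) = C(d+n-1, n-1)
h(13) = C(13+4-1, 4-1) = C(16, 3)
= 16! / (3! * 13!)
= 560

560


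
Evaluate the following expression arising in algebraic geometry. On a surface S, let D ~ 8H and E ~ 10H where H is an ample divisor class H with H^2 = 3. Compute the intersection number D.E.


Using bilinearity of the intersection pairing on a surface S:
(aH).(bH) = ab * (H.H)
We have H^2 = 3.
D.E = (8H).(10H) = 8*10*3
= 80*3
= 240

240


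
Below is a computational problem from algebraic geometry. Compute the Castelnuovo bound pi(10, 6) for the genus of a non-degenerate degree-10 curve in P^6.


Castelnuovo's bound: write d - 1 = m(r-1) + epsilon with 0 <= epsilon < r-1.
d - 1 = 10 - 1 = 9
r - 1 = 6 - 1 = 5
9 = 1*5 + 4, so m = 1, epsilon = 4
pi(d, r) = m(m-1)(r-1)/2 + m*epsilon
= 1*0*5/2 + 1*4
= 0/2 + 4
= 0 + 4 = 4

4


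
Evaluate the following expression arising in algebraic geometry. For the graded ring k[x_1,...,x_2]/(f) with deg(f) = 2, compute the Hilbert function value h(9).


For R = k[x_1,...,x_n]/(f) with f homogeneous of degree e:
The Hilbert series is (1 - t^e)/(1 - t)^n.
So h(d) = C(d+n-1, n-1) - C(d-e+n-1, n-1) for d >= e.
With n=2, e=2, d=9:
C(9+2-1, 2-1) = C(10, 1) = 10
C(9-2+2-1, 2-1) = C(8, 1) = 8
h(9) = 10 - 8 = 2

2


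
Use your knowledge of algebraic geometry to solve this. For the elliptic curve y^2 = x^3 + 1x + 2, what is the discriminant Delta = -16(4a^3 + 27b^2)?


Compute each component:
4a^3 = 4*1^3 = 4*1 = 4
27b^2 = 27*2^2 = 27*4 = 108
4a^3 + 27b^2 = 4 + 108 = 112
Delta = -16*112 = -1792

-1792


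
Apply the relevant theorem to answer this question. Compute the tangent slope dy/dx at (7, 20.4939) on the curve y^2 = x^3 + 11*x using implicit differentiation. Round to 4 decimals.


Using implicit differentiation of y^2 = x^3 + 11*x:
2y * dy/dx = 3x^2 + 11
dy/dx = (3x^2 + 11)/(2y)
Numerator: 3*7^2 + 11 = 158
Denominator: 2*20.4939 = 40.9878
dy/dx = 158/40.9878 = 3.8548

3.8548


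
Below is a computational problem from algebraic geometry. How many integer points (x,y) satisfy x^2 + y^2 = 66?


Systematically check integer values of x where x^2 <= 66.
For each valid x, check if 66 - x^2 is a perfect square.
Total integer solutions found: 0

0


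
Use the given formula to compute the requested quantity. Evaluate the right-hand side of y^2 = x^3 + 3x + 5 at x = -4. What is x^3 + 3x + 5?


Compute x^3 + 3x + 5 at x = -4:
x^3 = (-4)^3 = -64
3*x = 3*(-4) = -12
Sum: -64 - 12 + 5 = -71

-71


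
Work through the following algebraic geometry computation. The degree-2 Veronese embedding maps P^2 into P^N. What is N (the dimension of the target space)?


The Veronese embedding v_d: P^n -> P^N maps each point to all
degree-d monomials in n+1 homogeneous coordinates.
N = C(n+d, d) - 1
N = C(2+2, 2) - 1
N = C(4, 2) - 1
C(4, 2) = 6
N = 6 - 1 = 5

5


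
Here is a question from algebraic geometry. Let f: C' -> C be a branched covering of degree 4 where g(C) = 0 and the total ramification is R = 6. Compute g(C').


Riemann-Hurwitz formula: 2g' - 2 = d(2g - 2) + R
Given: d = 4, g = 0, R = 6
2g' - 2 = 4*(2*0 - 2) + 6
2g' - 2 = 4*(-2) + 6
2g' - 2 = -8 + 6 = -2
2g' = 0
g' = 0

0


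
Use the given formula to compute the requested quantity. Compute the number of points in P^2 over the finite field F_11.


P^2(F_11) has (q^(n+1) - 1)/(q - 1) points.
= 11^2 + 11^1 + 11^0
= 121 + 11 + 1
= 133

133


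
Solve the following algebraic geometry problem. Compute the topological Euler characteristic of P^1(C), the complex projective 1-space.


The complex projective space P^1 has one cell in each even real dimension 0, 2, ..., 2.
The cohomology groups are H^{2k}(P^1) = Z for k = 0,...,1, and 0 otherwise.
Euler characteristic = sum of Betti numbers = 1 per even-dimensional cohomology group.
chi(P^1) = 1 + 1 = 2

2


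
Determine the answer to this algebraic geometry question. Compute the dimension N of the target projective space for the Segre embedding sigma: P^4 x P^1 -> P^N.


The Segre embedding maps P^m x P^n into P^N via
all products of coordinates from each factor.
N = (m+1)(n+1) - 1
N = (4+1)(1+1) - 1
N = 5*2 - 1
N = 10 - 1 = 9

9


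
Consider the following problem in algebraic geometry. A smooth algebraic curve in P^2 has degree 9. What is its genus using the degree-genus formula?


Using the genus formula for smooth plane curves:
g = (d-1)(d-2)/2
g = (9-1)(9-2)/2
g = 8*7/2
g = 56/2 = 28

28


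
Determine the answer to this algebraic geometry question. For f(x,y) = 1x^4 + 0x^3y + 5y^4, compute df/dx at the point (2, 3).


df/dx = 4*1*x^3 + 3*0*x^2*y
At (2,3): 4*1*2^3 + 3*0*2^2*3
= 32 + 0
= 32

32


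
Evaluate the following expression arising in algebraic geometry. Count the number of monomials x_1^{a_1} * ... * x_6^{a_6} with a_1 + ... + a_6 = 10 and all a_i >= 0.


The number of degree-10 monomials in 6 variables is C(d+n-1, n-1).
= C(10+6-1, 6-1) = C(15, 5)
= 3003

3003


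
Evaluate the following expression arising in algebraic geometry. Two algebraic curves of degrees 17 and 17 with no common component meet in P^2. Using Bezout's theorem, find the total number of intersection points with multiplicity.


Bezout's theorem states the intersection count equals the product of degrees.
Intersection count = 17 * 17 = 289

289
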